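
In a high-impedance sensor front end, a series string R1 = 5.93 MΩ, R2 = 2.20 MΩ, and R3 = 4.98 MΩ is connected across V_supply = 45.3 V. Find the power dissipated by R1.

The common current is I = 45.3/13.11 = 3.455 µA.
P = I²R = 11.94 × 5.93 = 70.80 µW.

P ≈ 70.8 µW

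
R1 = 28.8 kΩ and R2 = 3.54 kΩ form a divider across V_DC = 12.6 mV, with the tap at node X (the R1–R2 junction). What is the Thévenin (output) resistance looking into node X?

Looking into X with the source shorted: R_th = R1·R2/(R1+R2) = 28.80 × 3.54/32.34 = 3.153 kΩ.

R_th ≈ 3.15 kΩ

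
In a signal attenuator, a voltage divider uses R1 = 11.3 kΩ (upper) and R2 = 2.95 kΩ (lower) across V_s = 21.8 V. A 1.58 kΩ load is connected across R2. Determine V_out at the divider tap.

V_out ≈ 1.82 V

First combine the lower leg with the load: R2 ‖ R_L = 1.029 kΩ.
Voltage divider with the loaded lower leg: V_out = 21.8 × 1.029/(11.3 + 1.029) = 21.8 × 0.08346 = 1.819 V.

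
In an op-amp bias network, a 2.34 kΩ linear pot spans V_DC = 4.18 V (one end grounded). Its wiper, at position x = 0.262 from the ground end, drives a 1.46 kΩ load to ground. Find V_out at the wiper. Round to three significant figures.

The pot divides into 1.727 kΩ above the wiper and 0.6131 kΩ below.
(x·R_p) ‖ R_L = 0.4318 kΩ.
V_out = 4.18 × 0.4318/(1.727 + 0.4318) = 0.8361 V.

V_out ≈ 0.836 V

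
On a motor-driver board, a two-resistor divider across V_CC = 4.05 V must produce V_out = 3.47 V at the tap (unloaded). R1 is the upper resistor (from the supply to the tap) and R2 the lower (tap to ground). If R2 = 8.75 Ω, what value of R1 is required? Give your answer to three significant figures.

R1 ≈ 1.46 Ω

V_out/V_CC = R2/(R1+R2) = 0.8568.
Rearranging, R1 = R2·(1−k)/k = 8.75 × 0.1671 = 1.463 Ω.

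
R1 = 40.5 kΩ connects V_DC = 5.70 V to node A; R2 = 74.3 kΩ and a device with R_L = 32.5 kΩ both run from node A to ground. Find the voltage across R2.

First combine the lower leg with the load: R2 ‖ R_L = 22.61 kΩ.
Now apply the divider: V_out = 5.70 × 0.3583 = 2.042 V.

V_out ≈ 2.04 V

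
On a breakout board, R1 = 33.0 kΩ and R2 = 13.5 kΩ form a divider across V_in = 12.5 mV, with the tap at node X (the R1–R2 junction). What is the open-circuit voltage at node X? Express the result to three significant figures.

V_th ≈ 3.63 mV

With X open, the divider is unloaded: V_th = 12.5 × 13.5/46.50 = 3.629 mV.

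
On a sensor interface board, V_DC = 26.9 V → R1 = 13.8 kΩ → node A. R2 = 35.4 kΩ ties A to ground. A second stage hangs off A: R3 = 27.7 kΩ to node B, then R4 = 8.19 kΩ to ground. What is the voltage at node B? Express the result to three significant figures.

V_B ≈ 3.46 V

Looking into the second stage from A: R3 + R4 = 35.89 kΩ appears in parallel with R2.
Effective lower resistance at A: R2 ‖ 35.89 = 17.82 kΩ.
V_A = 26.9 × 17.82/(13.8 + 17.82) = 15.16 V.
Stage 2 is unloaded, so V_B = V_A · R4/(R3+R4) = 15.16 × 8.19/35.89 = 3.460 V.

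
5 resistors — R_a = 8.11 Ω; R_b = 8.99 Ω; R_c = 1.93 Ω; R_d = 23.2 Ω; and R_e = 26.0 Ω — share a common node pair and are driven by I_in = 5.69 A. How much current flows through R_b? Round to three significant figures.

I ≈ 0.759 A

Total conductance ΣG = 1/8.11 + 1/8.99 + 1/1.93 + 1/23.2 + 1/26.0 = 0.8342 (units of 1/Ω).
R_b takes the fraction G_k/ΣG = 0.1112/0.8342 = 0.1333, so I = 5.69 × 0.1333 = 0.7587 A.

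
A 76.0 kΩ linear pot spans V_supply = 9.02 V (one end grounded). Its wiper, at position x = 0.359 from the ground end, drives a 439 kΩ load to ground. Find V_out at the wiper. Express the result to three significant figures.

V_out ≈ 3.11 V

The pot divides into 48.72 kΩ above the wiper and 27.28 kΩ below.
(x·R_p) ‖ R_L = 25.69 kΩ.
Loaded-divider output: V_out = 9.02 × 0.3452 = 3.114 V.
(Unloaded: V_out = x·V_supply = 3.24 V.)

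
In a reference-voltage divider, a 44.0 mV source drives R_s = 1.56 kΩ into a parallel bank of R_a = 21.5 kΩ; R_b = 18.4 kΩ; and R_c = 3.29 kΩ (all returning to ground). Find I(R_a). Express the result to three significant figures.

I ≈ 1.25 µA

Equivalent of the parallel group: R_p = 2.470 kΩ.
V_A = 44.0 × 2.470/4.030 = 26.97 mV.
Branch current I = V_A/R_a = 26.97/21.5 = 1.254 µA.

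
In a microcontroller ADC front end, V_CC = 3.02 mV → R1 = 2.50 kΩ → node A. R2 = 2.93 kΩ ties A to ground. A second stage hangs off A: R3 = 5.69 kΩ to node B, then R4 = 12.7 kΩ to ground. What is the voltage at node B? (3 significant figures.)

V_B ≈ 1.05 mV

Looking into the second stage from A: R3 + R4 = 18.39 kΩ appears in parallel with R2.
R2 ‖ (R3+R4) = 2.527 kΩ.
V_A = 3.02 × 2.527/(2.50 + 2.527) = 1.518 mV.
V_B = V_A × 0.6906 = 1.048 mV.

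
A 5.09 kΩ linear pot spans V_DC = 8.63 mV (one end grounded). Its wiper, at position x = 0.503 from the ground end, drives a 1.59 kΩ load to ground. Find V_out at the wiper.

The pot divides into 2.530 kΩ above the wiper and 2.560 kΩ below.
R_L loads the lower segment: effective lower R = 0.9809 kΩ.
Then V_out = V_DC · 0.9809/(2.530 + 0.9809) = 2.411 mV.

V_out ≈ 2.41 mV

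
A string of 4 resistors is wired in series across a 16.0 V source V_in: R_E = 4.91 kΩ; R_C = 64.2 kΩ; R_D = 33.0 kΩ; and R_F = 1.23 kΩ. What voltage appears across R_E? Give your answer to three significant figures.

Series total: ΣR = 4.91 + 64.2 + 33.0 + 1.23 = 103.3 kΩ.
By the voltage-divider rule, V = 16.0 × 4.910/103.3 = 0.7602 V.

V ≈ 0.760 V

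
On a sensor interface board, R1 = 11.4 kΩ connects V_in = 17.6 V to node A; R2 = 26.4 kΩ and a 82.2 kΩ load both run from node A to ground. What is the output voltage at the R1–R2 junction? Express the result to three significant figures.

R2 ‖ R_L = (26.4 × 82.2)/(26.4 + 82.2) = 19.98 kΩ.
Then V_out = V_in · R2'/(R1 + R2') = 17.6 × 19.98/31.38 = 11.21 V.
(Unloaded it would be 12.3 V; the load pulls it down.)

V_out ≈ 11.2 V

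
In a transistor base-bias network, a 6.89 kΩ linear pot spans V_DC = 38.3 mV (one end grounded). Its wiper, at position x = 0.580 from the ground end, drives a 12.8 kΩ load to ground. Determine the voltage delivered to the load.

Lower segment x·R_p = 3.996 kΩ; upper segment (1−x)·R_p = 2.894 kΩ.
R_L loads the lower segment: effective lower R = 3.045 kΩ.
Loaded-divider output: V_out = 38.3 × 0.5128 = 19.64 mV.

V_out ≈ 19.6 mV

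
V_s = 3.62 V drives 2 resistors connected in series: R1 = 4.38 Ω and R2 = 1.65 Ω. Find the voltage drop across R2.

V ≈ 0.991 V

Total series resistance ΣR = 4.38 + 1.65 = 6.030 Ω.
By the voltage-divider rule, V = 3.62 × 1.650/6.030 = 0.9905 V.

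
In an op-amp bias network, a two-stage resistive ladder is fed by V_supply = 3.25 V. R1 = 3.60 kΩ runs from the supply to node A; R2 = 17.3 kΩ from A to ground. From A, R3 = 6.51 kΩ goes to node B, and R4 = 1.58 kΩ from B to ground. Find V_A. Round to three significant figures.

V_A ≈ 1.97 V

Node A sees R2 in parallel with the series input of stage 2, R3 + R4 = 8.090 kΩ.
R2 ‖ (R3+R4) = 5.512 kΩ.
So V_A = 3.25 × 0.6049 = 1.966 V.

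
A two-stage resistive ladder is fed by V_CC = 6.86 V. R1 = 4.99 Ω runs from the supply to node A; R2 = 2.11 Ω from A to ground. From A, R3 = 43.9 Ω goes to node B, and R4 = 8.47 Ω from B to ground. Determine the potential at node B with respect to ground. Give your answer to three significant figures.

Node A sees R2 in parallel with the series input of stage 2, R3 + R4 = 52.37 Ω.
Effective lower resistance at A: R2 ‖ 52.37 = 2.028 Ω.
So V_A = 6.86 × 0.2890 = 1.983 V.
Then the unloaded second divider: V_B = V_A × R4/(R3+R4) = 1.983 × 0.1617 = 0.3206 V.

V_B ≈ 0.321 V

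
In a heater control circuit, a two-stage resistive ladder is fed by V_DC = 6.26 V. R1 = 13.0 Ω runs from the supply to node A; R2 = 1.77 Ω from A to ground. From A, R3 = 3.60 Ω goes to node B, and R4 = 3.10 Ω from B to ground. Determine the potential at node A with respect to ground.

V_A ≈ 0.609 V

Node A sees R2 in parallel with the series input of stage 2, R3 + R4 = 6.700 Ω.
R2 ‖ (R3+R4) = 1.400 Ω.
So V_A = 6.26 × 0.09723 = 0.6087 V.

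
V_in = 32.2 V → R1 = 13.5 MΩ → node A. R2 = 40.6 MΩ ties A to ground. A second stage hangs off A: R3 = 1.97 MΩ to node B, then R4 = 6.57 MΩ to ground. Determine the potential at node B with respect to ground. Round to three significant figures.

The second stage (R3 + R4 = 8.540 MΩ) loads node A in parallel with R2.
Effective lower resistance at A: R2 ‖ 8.540 = 7.056 MΩ.
So V_A = 32.2 × 0.3433 = 11.05 V.
Stage 2 is unloaded, so V_B = V_A · R4/(R3+R4) = 11.05 × 6.57/8.540 = 8.503 V.

V_B ≈ 8.50 V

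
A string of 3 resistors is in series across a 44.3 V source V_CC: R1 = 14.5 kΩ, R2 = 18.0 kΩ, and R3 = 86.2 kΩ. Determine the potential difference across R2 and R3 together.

Series total: ΣR = 14.5 + 18.0 + 86.2 = 118.7 kΩ.
R_{R2..R3} = 18.0 + 86.2 = 104.2 kΩ.
By the voltage-divider rule, V = 44.3 × 104.2/118.7 = 38.89 V.

V ≈ 38.9 V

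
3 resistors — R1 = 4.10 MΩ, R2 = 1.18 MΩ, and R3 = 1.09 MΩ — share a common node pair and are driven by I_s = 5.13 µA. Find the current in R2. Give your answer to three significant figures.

Total conductance ΣG = 1/4.10 + 1/1.18 + 1/1.09 = 2.009 (units of 1/MΩ).
By the current-divider rule, I = I_s · G_k/ΣG = 5.13 × 0.4219 = 2.164 µA.

I ≈ 2.16 µA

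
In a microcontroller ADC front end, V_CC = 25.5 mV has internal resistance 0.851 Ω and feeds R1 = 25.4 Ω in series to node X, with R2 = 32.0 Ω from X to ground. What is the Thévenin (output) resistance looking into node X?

R1' = 0.851 + 25.4 = 26.25 Ω (source resistance + R1).
Zeroing V_CC shorts the top of R1' to ground, so R_th = R1' ‖ R2 = 14.42 Ω.

R_th ≈ 14.4 Ω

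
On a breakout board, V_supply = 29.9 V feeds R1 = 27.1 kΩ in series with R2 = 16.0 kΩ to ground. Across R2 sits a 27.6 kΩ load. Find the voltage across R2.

V_out ≈ 8.13 V

The load sits in parallel with R2, giving an effective lower resistance R2' = R2·R_L/(R2+R_L) = 10.13 kΩ.
Then V_out = V_supply · R2'/(R1 + R2') = 29.9 × 10.13/37.23 = 8.135 V.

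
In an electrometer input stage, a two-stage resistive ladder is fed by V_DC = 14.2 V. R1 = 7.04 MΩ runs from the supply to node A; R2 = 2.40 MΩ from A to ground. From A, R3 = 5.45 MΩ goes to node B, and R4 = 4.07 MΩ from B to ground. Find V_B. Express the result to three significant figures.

Looking into the second stage from A: R3 + R4 = 9.520 MΩ appears in parallel with R2.
Effective lower resistance at A: R2 ‖ 9.520 = 1.917 MΩ.
So V_A = 14.2 × 0.2140 = 3.039 V.
V_B = V_A × 0.4275 = 1.299 V.

V_B ≈ 1.30 V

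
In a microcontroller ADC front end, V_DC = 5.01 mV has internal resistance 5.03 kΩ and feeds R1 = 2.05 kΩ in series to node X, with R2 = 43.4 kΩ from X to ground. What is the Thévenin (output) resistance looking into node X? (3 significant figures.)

R1' = 5.03 + 2.05 = 7.080 kΩ (source resistance + R1).
Zeroing V_DC shorts the top of R1' to ground, so R_th = R1' ‖ R2 = 6.087 kΩ.

R_th ≈ 6.09 kΩ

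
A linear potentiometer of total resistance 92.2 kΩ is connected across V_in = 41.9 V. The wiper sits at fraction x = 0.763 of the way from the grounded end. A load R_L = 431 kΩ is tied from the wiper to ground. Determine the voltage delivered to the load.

V_out ≈ 30.8 V

Lower segment x·R_p = 70.35 kΩ; upper segment (1−x)·R_p = 21.85 kΩ.
R_L loads the lower segment: effective lower R = 60.48 kΩ.
Then V_out = V_in · 60.48/(21.85 + 60.48) = 30.78 V.
(Unloaded: V_out = x·V_in = 32.0 V.)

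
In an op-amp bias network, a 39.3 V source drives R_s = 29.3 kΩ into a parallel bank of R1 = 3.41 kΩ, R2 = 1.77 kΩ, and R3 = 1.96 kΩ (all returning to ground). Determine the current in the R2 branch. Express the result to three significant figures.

Equivalent of the parallel group: R_p = 0.7308 kΩ.
V_A = 39.3 × 0.7308/30.03 = 0.9563 V.
Branch current I = V_A/R2 = 0.9563/1.77 = 0.5403 mA.
(Check via current divider: I_total = 1.309 mA; share G_k/ΣG = 0.4129 → same result.)

I ≈ 0.540 mA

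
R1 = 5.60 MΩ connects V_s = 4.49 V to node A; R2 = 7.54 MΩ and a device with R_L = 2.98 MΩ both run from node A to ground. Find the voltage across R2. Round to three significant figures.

R2 ‖ R_L = (7.54 × 2.98)/(7.54 + 2.98) = 2.136 MΩ.
Voltage divider with the loaded lower leg: V_out = 4.49 × 2.136/(5.60 + 2.136) = 4.49 × 0.2761 = 1.240 V.
(Unloaded it would be 2.58 V; the load pulls it down.)

V_out ≈ 1.24 V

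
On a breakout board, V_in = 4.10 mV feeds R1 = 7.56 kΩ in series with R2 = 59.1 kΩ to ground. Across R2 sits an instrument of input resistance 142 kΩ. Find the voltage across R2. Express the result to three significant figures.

V_out ≈ 3.47 mV

R2 ‖ R_L = (59.1 × 142)/(59.1 + 142) = 41.73 kΩ.
Now apply the divider: V_out = 4.10 × 0.8466 = 3.471 mV.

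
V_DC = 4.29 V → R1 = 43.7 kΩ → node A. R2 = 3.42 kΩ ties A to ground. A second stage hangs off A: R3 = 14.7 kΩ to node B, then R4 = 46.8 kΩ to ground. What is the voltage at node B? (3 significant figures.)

Looking into the second stage from A: R3 + R4 = 61.50 kΩ appears in parallel with R2.
Effective lower resistance at A: R2 ‖ 61.50 = 3.240 kΩ.
So V_A = 4.29 × 0.06902 = 0.2961 V.
Stage 2 is unloaded, so V_B = V_A · R4/(R3+R4) = 0.2961 × 46.8/61.50 = 0.2253 V.

V_B ≈ 0.225 V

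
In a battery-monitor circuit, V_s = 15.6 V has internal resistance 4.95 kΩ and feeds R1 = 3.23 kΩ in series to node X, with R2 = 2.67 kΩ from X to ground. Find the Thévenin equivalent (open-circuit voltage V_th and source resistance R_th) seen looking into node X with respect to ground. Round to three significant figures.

V_th ≈ 3.84 V, R_th ≈ 2.01 kΩ

R1' = 4.95 + 3.23 = 8.180 kΩ (source resistance + R1).
With X open, the divider is unloaded: V_th = 15.6 × 2.67/10.85 = 3.839 V.
Looking into X with the source shorted: R_th = R1'·R2/(R1'+R2) = 8.180 × 2.67/10.85 = 2.013 kΩ.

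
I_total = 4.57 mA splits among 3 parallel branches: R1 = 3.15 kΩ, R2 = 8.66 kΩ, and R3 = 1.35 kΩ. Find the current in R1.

I ≈ 1.24 mA

Conductances: ΣG = 1/3.15 + 1/8.66 + 1/1.35 = 1.174 (1/kΩ).
R1 takes the fraction G_k/ΣG = 0.3175/1.174 = 0.2705, so I = 4.57 × 0.2705 = 1.236 mA.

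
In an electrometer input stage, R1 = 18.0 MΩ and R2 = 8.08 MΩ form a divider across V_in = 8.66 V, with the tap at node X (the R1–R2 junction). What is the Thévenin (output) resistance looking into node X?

R_th ≈ 5.58 MΩ

Zeroing V_in shorts the top of R1 to ground, so R_th = R1 ‖ R2 = 5.577 MΩ.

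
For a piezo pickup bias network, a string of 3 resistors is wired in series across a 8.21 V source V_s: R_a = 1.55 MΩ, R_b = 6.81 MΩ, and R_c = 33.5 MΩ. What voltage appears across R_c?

Series total: ΣR = 1.55 + 6.81 + 33.5 = 41.86 MΩ.
By the voltage-divider rule, V = 8.21 × 33.50/41.86 = 6.570 V.

V ≈ 6.57 V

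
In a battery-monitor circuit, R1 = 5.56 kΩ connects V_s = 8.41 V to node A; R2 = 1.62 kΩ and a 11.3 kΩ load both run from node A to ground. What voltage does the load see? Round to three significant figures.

First combine the lower leg with the load: R2 ‖ R_L = 1.417 kΩ.
Then V_out = V_s · R2'/(R1 + R2') = 8.41 × 1.417/6.977 = 1.708 V.
(Unloaded it would be 1.90 V; the load pulls it down.)

V_out ≈ 1.71 V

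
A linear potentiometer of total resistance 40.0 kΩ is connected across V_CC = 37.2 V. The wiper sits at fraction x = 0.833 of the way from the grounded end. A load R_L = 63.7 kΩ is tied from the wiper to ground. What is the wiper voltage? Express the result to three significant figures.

The pot divides into 6.680 kΩ above the wiper and 33.32 kΩ below.
(x·R_p) ‖ R_L = 21.88 kΩ.
Then V_out = V_CC · 21.88/(6.680 + 21.88) = 28.50 V.

V_out ≈ 28.5 V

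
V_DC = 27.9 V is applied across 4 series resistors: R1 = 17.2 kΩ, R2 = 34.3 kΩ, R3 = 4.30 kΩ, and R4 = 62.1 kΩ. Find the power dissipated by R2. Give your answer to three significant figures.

P ≈ 1.92 mW

ΣR = 117.9 kΩ → I = 27.9/117.9 = 0.2366 mA.
P(R2) = I²·R2 = (0.2366)² × 34.3 = 1.921 mW.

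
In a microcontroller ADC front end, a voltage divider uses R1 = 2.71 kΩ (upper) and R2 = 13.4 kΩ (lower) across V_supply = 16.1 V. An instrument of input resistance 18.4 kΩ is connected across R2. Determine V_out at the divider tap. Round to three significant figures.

V_out ≈ 11.9 V

The load sits in parallel with R2, giving an effective lower resistance R2' = R2·R_L/(R2+R_L) = 7.753 kΩ.
Then V_out = V_supply · R2'/(R1 + R2') = 16.1 × 7.753/10.46 = 11.93 V.
(Unloaded it would be 13.4 V; the load pulls it down.)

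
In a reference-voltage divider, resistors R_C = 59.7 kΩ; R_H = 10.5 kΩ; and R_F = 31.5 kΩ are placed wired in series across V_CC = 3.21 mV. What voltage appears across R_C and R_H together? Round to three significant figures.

ΣR = 59.7 + 10.5 + 31.5 = 101.7 kΩ.
R_{R_C..R_H} = 59.7 + 10.5 = 70.20 kΩ.
By the voltage-divider rule, V = 3.21 × 70.20/101.7 = 2.216 mV.

V ≈ 2.22 mV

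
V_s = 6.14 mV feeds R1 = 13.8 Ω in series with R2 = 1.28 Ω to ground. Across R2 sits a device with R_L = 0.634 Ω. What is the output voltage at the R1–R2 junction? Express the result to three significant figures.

V_out ≈ 0.183 mV

The load sits in parallel with R2, giving an effective lower resistance R2' = R2·R_L/(R2+R_L) = 0.4240 Ω.
Now apply the divider: V_out = 6.14 × 0.02981 = 0.1830 mV.
(Unloaded it would be 0.521 mV; the load pulls it down.)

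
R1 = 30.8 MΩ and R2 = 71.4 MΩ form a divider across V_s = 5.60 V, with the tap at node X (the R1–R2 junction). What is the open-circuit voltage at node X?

V_th ≈ 3.91 V

With X open, the divider is unloaded: V_th = 5.60 × 71.4/102.2 = 3.912 V.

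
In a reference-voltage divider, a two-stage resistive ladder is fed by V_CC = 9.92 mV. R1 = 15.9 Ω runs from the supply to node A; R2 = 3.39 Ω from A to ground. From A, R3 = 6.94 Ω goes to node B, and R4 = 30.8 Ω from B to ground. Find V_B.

The second stage (R3 + R4 = 37.74 Ω) loads node A in parallel with R2.
R2 ‖ (R3+R4) = 3.111 Ω.
V_A = 9.92 × 3.111/(15.9 + 3.111) = 1.623 mV.
V_B = V_A × 0.8161 = 1.325 mV.

V_B ≈ 1.32 mV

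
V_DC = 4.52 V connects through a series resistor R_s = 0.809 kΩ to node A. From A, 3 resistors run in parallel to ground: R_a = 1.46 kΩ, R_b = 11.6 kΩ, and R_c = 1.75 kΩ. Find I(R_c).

I ≈ 1.24 mA

Parallel bank: R_p = 1/(1/1.46 + 1/11.6 + 1/1.75) = 0.7448 kΩ.
V_A = 4.52 × 0.7448/1.554 = 2.167 V.
Branch current I = V_A/R_c = 2.167/1.75 = 1.238 mA.
(Equivalently: I_total = 2.909 mA, then current-divider fraction G_k/ΣG = 0.4256.)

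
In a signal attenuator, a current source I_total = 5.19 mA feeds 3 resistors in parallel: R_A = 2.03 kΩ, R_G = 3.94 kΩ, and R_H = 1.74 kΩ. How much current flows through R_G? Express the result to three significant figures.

I ≈ 0.997 mA

Conductances: ΣG = 1/2.03 + 1/3.94 + 1/1.74 = 1.321 (1/kΩ).
R_G takes the fraction G_k/ΣG = 0.2538/1.321 = 0.1921, so I = 5.19 × 0.1921 = 0.9971 mA.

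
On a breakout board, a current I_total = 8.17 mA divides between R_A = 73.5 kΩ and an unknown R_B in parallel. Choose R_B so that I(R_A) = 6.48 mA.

R_B ≈ 282 kΩ

In a two-way split, I_A/I_total = R_B/(R_A + R_B).
6.48/8.17 = R_B/(R_A + R_B) → R_B = R_A · (0.7931)/(1 − 0.7931) = 73.5 × 3.834 = 281.8 kΩ.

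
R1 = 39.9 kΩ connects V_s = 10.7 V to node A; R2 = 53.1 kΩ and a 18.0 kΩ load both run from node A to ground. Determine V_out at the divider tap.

V_out ≈ 2.70 V

The load sits in parallel with R2, giving an effective lower resistance R2' = R2·R_L/(R2+R_L) = 13.44 kΩ.
Then V_out = V_s · R2'/(R1 + R2') = 10.7 × 13.44/53.34 = 2.697 V.
(Unloaded it would be 6.11 V; the load pulls it down.)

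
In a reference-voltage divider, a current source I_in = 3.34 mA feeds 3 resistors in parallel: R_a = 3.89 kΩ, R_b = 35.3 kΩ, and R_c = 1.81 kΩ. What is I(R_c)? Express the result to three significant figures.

I ≈ 2.20 mA

Total conductance ΣG = 1/3.89 + 1/35.3 + 1/1.81 = 0.8379 (units of 1/kΩ).
Current divider: I(R_c) = I_in · G_k/ΣG = 3.34 × (0.5525/0.8379) = 3.34 × 0.6594 = 2.202 mA.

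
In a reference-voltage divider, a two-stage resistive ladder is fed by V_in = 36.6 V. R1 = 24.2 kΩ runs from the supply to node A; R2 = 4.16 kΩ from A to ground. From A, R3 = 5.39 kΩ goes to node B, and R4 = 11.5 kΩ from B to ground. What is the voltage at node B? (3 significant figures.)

V_B ≈ 3.02 V

Node A sees R2 in parallel with the series input of stage 2, R3 + R4 = 16.89 kΩ.
Effective lower resistance at A: R2 ‖ 16.89 = 3.338 kΩ.
V_A = 36.6 × 3.338/(24.2 + 3.338) = 4.436 V.
Then the unloaded second divider: V_B = V_A × R4/(R3+R4) = 4.436 × 0.6809 = 3.021 V.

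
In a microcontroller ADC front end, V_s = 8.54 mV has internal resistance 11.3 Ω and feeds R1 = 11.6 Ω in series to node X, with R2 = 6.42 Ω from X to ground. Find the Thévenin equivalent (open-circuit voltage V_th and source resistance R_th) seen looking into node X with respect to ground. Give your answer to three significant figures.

V_th ≈ 1.87 mV, R_th ≈ 5.01 Ω

R1' = 11.3 + 11.6 = 22.90 Ω (source resistance + R1).
V_th is the unloaded tap voltage: V_s · R2/(R1'+R2) = 8.54 × 0.2190 = 1.870 mV.
With V_s suppressed (replaced by a short), R_th = R1' ‖ R2 = (22.90 × 6.42)/(22.90 + 6.42) = 5.014 Ω.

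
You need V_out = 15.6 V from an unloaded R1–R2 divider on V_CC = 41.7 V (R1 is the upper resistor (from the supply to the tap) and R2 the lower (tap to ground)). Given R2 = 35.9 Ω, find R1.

R1 ≈ 60.1 Ω

The divider ratio is R2/(R1+R2) = 15.6/41.7 = 0.3741.
So R1 = R2 · (V_CC/V_out − 1) = 35.9 × (41.7/15.6 − 1) = 35.9 × 1.673 = 60.06 Ω.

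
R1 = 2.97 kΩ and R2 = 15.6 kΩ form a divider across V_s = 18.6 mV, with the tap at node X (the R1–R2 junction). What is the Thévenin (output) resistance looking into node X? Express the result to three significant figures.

R_th ≈ 2.49 kΩ

Zeroing V_s shorts the top of R1 to ground, so R_th = R1 ‖ R2 = 2.495 kΩ.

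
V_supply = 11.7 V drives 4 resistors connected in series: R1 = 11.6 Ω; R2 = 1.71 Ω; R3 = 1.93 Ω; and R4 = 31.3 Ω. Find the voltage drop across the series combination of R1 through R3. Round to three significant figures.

Series total: ΣR = 11.6 + 1.71 + 1.93 + 31.3 = 46.54 Ω.
R_{R1..R3} = 11.6 + 1.71 + 1.93 = 15.24 Ω.
Voltage divider: V = V_supply · (15.24 / 46.54) = 11.7 × 0.3275 = 3.831 V.

V ≈ 3.83 V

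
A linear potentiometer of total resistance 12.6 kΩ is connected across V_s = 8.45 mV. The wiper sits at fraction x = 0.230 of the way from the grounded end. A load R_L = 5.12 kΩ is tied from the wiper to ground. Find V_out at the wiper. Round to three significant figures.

V_out ≈ 1.35 mV

Split the track: R_lower = x·R_p = 2.898 kΩ, R_upper = (1−x)·R_p = 9.702 kΩ.
(x·R_p) ‖ R_L = 1.851 kΩ.
V_out = 8.45 × 1.851/(9.702 + 1.851) = 1.354 mV.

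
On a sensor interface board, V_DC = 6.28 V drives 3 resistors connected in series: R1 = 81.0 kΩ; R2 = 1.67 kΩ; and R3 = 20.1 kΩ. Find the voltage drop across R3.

Series total: ΣR = 81.0 + 1.67 + 20.1 = 102.8 kΩ.
By the voltage-divider rule, V = 6.28 × 20.10/102.8 = 1.228 V.

V ≈ 1.23 V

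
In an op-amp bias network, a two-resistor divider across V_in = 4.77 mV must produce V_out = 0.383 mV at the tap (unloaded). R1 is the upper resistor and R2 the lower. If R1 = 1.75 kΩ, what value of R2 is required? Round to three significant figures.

V_out/V_in = R2/(R1+R2) = 0.08029.
So R2 = R1 · V_out/(V_in − V_out) = 1.75 × 0.383/(4.77 − 0.383) = 1.75 × 0.08730 = 0.1528 kΩ.

R2 ≈ 0.153 kΩ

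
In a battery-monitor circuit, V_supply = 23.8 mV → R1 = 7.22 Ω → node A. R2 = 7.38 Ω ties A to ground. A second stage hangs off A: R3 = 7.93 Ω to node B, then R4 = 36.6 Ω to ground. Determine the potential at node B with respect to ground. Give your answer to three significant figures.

Looking into the second stage from A: R3 + R4 = 44.53 Ω appears in parallel with R2.
R2 ‖ (R3+R4) = 6.331 Ω.
First divider: V_A = V_supply · 6.331/(7.22 + 6.331) = 11.12 mV.
Then the unloaded second divider: V_B = V_A × R4/(R3+R4) = 11.12 × 0.8219 = 9.139 mV.

V_B ≈ 9.14 mV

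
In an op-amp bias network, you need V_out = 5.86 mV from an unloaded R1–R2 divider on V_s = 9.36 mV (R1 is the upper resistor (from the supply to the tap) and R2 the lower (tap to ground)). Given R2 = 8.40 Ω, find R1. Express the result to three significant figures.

V_out/V_s = R2/(R1+R2) = 0.6261.
So R1 = R2 · (V_s/V_out − 1) = 8.40 × (9.36/5.86 − 1) = 8.40 × 0.5973 = 5.017 Ω.

R1 ≈ 5.02 Ω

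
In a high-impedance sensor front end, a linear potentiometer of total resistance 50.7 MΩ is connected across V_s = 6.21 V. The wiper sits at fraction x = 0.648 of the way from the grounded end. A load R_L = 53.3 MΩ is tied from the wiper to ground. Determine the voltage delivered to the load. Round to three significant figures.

V_out ≈ 3.31 V

Lower segment x·R_p = 32.85 MΩ; upper segment (1−x)·R_p = 17.85 MΩ.
Lower segment in parallel with the load: 32.85 ‖ 53.3 = 20.33 MΩ.
Then V_out = V_s · 20.33/(17.85 + 20.33) = 3.307 V.
(Unloaded: V_out = x·V_s = 4.02 V.)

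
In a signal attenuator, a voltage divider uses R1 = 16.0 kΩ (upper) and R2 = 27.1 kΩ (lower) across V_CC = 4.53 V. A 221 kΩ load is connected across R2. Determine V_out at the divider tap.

V_out ≈ 2.72 V

R2 ‖ R_L = (27.1 × 221)/(27.1 + 221) = 24.14 kΩ.
Now apply the divider: V_out = 4.53 × 0.6014 = 2.724 V.
(Unloaded it would be 2.85 V; the load pulls it down.)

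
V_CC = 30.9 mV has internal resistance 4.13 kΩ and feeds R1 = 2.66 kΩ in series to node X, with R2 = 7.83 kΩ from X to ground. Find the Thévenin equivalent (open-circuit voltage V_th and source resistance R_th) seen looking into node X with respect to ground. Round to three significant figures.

V_th ≈ 16.5 mV, R_th ≈ 3.64 kΩ

R1' = 4.13 + 2.66 = 6.790 kΩ (source resistance + R1).
V_th is the unloaded tap voltage: V_CC · R2/(R1'+R2) = 30.9 × 0.5356 = 16.55 mV.
Zeroing V_CC shorts the top of R1' to ground, so R_th = R1' ‖ R2 = 3.637 kΩ.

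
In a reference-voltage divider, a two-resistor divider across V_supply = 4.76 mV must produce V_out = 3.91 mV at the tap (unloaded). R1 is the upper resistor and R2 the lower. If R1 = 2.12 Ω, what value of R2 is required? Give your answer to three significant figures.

R2 ≈ 9.75 Ω

Required fraction k = V_out/V_supply = 0.8214.
Rearranging, R2 = R1·k/(1−k) = 2.12 × 4.600 = 9.752 Ω.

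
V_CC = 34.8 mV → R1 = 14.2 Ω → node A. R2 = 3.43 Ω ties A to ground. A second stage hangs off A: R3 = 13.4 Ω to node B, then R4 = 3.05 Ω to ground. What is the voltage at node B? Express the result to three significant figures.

Looking into the second stage from A: R3 + R4 = 16.45 Ω appears in parallel with R2.
R2 ‖ (R3+R4) = 2.838 Ω.
First divider: V_A = V_CC · 2.838/(14.2 + 2.838) = 5.797 mV.
V_B = V_A × 0.1854 = 1.075 mV.

V_B ≈ 1.07 mV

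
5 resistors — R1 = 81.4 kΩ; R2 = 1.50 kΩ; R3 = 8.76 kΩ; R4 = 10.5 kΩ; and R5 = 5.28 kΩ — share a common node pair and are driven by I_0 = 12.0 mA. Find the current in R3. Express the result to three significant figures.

Total conductance ΣG = 1/81.4 + 1/1.50 + 1/8.76 + 1/10.5 + 1/5.28 = 1.078 (units of 1/kΩ).
Current divider: I(R3) = I_0 · G_k/ΣG = 12.0 × (0.1142/1.078) = 12.0 × 0.1059 = 1.271 mA.

I ≈ 1.27 mA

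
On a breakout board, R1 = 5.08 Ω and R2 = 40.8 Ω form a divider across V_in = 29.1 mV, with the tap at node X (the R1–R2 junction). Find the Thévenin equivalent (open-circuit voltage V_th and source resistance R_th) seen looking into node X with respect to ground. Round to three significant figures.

V_th ≈ 25.9 mV, R_th ≈ 4.52 Ω

V_th is the unloaded tap voltage: V_in · R2/(R1+R2) = 29.1 × 0.8893 = 25.88 mV.
Looking into X with the source shorted: R_th = R1·R2/(R1+R2) = 5.080 × 40.8/45.88 = 4.518 Ω.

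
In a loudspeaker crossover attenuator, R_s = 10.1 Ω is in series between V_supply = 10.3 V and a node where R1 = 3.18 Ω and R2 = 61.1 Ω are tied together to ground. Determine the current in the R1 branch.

I ≈ 0.746 A

Combine the parallel branches: R_p = (1/3.18 + 1/61.1)⁻¹ = 3.023 Ω.
V_A by voltage divider: V_A = 10.3 × 3.023/(10.1 + 3.023) = 2.373 V.
I(R1) = V_A / R1 = 2.373/3.18 = 0.7461 A.
(Equivalently: I_total = 0.7849 A, then current-divider fraction G_k/ΣG = 0.9505.)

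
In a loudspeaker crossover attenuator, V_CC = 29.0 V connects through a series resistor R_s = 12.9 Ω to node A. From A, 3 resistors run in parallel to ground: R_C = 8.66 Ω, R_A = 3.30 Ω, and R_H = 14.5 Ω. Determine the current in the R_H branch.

Equivalent of the parallel group: R_p = 2.051 Ω.
V_A by voltage divider: V_A = 29.0 × 2.051/(12.9 + 2.051) = 3.979 V.
Branch current I = V_A/R_H = 3.979/14.5 = 0.2744 A.

I ≈ 0.274 A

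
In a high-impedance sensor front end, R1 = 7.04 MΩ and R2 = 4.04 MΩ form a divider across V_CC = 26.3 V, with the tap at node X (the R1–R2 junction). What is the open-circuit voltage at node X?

V_th ≈ 9.59 V

With X open, the divider is unloaded: V_th = 26.3 × 4.04/11.08 = 9.590 V.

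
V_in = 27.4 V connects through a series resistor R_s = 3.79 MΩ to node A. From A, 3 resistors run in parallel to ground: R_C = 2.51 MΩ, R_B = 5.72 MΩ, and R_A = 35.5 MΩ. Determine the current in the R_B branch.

Parallel bank: R_p = 1/(1/2.51 + 1/5.72 + 1/35.5) = 1.663 MΩ.
Node voltage V_A = V_in · R_p/(R_s + R_p) = 27.4 × 0.3049 = 8.355 V.
Branch current I = V_A/R_B = 8.355/5.72 = 1.461 µA.

I ≈ 1.46 µA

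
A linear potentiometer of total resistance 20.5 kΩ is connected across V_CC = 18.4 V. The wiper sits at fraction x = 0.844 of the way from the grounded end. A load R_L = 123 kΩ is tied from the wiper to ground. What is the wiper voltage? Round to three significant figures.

V_out ≈ 15.2 V

Split the track: R_lower = x·R_p = 17.30 kΩ, R_upper = (1−x)·R_p = 3.198 kΩ.
Lower segment in parallel with the load: 17.30 ‖ 123 = 15.17 kΩ.
V_out = 18.4 × 15.17/(3.198 + 15.17) = 15.20 V.
(Unloaded: V_out = x·V_CC = 15.5 V.)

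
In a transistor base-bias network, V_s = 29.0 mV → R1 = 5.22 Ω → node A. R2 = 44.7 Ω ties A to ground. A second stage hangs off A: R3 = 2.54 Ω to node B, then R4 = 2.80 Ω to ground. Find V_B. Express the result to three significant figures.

V_B ≈ 7.26 mV

Looking into the second stage from A: R3 + R4 = 5.340 Ω appears in parallel with R2.
R2 ‖ (R3+R4) = 4.770 Ω.
V_A = 29.0 × 4.770/(5.22 + 4.770) = 13.85 mV.
Then the unloaded second divider: V_B = V_A × R4/(R3+R4) = 13.85 × 0.5243 = 7.261 mV.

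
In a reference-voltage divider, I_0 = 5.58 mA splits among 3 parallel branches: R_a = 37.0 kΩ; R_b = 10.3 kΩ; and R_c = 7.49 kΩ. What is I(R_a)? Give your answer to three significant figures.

ΣG = 1/37.0 + 1/10.3 + 1/7.49 = 0.2576.
By the current-divider rule, I = I_0 · G_k/ΣG = 5.58 × 0.1049 = 0.5854 mA.

I ≈ 0.585 mA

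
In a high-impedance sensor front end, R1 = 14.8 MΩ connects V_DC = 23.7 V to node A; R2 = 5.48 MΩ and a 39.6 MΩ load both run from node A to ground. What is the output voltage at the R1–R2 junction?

V_out ≈ 5.82 V

First combine the lower leg with the load: R2 ‖ R_L = 4.814 MΩ.
Now apply the divider: V_out = 23.7 × 0.2454 = 5.817 V.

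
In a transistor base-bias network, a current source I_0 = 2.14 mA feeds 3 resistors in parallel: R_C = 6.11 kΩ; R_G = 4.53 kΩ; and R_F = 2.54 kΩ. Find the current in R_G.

ΣG = 1/6.11 + 1/4.53 + 1/2.54 = 0.7781.
Current divider: I(R_G) = I_0 · G_k/ΣG = 2.14 × (0.2208/0.7781) = 2.14 × 0.2837 = 0.6071 mA.

I ≈ 0.607 mA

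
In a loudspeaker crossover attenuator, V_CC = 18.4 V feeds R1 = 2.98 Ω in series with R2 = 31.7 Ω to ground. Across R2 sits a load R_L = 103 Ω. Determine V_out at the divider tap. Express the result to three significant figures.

V_out ≈ 16.4 V

First combine the lower leg with the load: R2 ‖ R_L = 24.24 Ω.
Voltage divider with the loaded lower leg: V_out = 18.4 × 24.24/(2.98 + 24.24) = 18.4 × 0.8905 = 16.39 V.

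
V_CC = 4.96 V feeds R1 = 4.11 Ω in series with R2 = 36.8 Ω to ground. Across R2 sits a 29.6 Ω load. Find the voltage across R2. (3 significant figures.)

The load sits in parallel with R2, giving an effective lower resistance R2' = R2·R_L/(R2+R_L) = 16.40 Ω.
Now apply the divider: V_out = 4.96 × 0.7997 = 3.966 V.

V_out ≈ 3.97 V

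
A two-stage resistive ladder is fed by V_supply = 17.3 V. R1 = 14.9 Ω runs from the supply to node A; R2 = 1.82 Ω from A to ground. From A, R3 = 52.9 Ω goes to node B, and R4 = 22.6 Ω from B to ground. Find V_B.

V_B ≈ 0.552 V

Looking into the second stage from A: R3 + R4 = 75.50 Ω appears in parallel with R2.
R2 ‖ (R3+R4) = 1.777 Ω.
So V_A = 17.3 × 0.1066 = 1.844 V.
Stage 2 is unloaded, so V_B = V_A · R4/(R3+R4) = 1.844 × 22.6/75.50 = 0.5518 V.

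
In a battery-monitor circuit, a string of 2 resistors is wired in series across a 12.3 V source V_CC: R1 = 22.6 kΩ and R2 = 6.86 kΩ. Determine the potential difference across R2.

V ≈ 2.86 V

ΣR = 22.6 + 6.86 = 29.46 kΩ.
Voltage divider: V = V_CC · (6.860 / 29.46) = 12.3 × 0.2329 = 2.864 V.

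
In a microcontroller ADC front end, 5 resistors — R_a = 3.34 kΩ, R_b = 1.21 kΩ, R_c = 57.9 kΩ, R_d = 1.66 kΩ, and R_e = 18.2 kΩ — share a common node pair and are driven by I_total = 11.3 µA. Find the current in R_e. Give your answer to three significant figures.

I ≈ 0.345 µA

ΣG = 1/3.34 + 1/1.21 + 1/57.9 + 1/1.66 + 1/18.2 = 1.800.
Current divider: I(R_e) = I_total · G_k/ΣG = 11.3 × (0.05495/1.800) = 11.3 × 0.03052 = 0.3448 µA.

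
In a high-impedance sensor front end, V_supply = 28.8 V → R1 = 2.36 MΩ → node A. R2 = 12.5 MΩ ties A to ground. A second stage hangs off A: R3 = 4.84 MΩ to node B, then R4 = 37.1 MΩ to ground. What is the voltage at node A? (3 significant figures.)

Node A sees R2 in parallel with the series input of stage 2, R3 + R4 = 41.94 MΩ.
Effective lower resistance at A: R2 ‖ 41.94 = 9.630 MΩ.
So V_A = 28.8 × 0.8032 = 23.13 V.

V_A ≈ 23.1 V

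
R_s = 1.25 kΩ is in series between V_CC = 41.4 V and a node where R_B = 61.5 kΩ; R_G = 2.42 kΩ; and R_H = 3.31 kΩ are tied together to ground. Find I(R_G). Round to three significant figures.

Parallel bank: R_p = 1/(1/61.5 + 1/2.42 + 1/3.31) = 1.367 kΩ.
V_A by voltage divider: V_A = 41.4 × 1.367/(1.25 + 1.367) = 21.62 V.
I(R_G) = V_A / R_G = 21.62/2.42 = 8.936 mA.

I ≈ 8.94 mA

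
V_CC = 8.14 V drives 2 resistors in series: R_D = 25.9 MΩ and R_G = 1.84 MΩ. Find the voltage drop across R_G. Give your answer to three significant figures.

Total series resistance ΣR = 25.9 + 1.84 = 27.74 MΩ.
By the voltage-divider rule, V = 8.14 × 1.840/27.74 = 0.5399 V.

V ≈ 0.540 V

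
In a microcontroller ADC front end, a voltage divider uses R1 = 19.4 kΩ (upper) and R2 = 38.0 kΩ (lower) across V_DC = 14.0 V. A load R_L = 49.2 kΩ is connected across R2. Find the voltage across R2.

V_out ≈ 7.35 V

First combine the lower leg with the load: R2 ‖ R_L = 21.44 kΩ.
Now apply the divider: V_out = 14.0 × 0.5250 = 7.350 V.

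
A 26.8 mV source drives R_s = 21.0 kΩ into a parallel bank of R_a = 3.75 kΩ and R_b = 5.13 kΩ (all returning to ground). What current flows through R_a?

Combine the parallel branches: R_p = (1/3.75 + 1/5.13)⁻¹ = 2.166 kΩ.
V_A by voltage divider: V_A = 26.8 × 2.166/(21.0 + 2.166) = 2.506 mV.
I(R_a) = V_A / R_a = 2.506/3.75 = 0.6683 µA.

I ≈ 0.668 µA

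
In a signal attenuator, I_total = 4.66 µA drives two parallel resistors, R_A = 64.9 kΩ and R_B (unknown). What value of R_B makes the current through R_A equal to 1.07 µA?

R_B ≈ 19.3 kΩ

In a two-way split, I_A/I_total = R_B/(R_A + R_B).
With f = 0.2296, R_B = R_A · f/(1−f) = 64.9 × 0.2981 = 19.34 kΩ.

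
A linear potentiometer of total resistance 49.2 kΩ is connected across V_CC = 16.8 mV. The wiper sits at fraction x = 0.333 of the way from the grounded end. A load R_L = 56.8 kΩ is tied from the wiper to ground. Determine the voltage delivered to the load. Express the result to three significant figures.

Lower segment x·R_p = 16.38 kΩ; upper segment (1−x)·R_p = 32.82 kΩ.
R_L loads the lower segment: effective lower R = 12.72 kΩ.
Then V_out = V_CC · 12.72/(32.82 + 12.72) = 4.692 mV.
(Unloaded: V_out = x·V_CC = 5.59 mV.)

V_out ≈ 4.69 mV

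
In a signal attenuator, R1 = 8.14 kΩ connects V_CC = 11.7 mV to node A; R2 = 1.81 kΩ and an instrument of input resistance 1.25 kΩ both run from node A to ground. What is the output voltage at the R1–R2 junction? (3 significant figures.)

The load sits in parallel with R2, giving an effective lower resistance R2' = R2·R_L/(R2+R_L) = 0.7394 kΩ.
Then V_out = V_CC · R2'/(R1 + R2') = 11.7 × 0.7394/8.879 = 0.9743 mV.

V_out ≈ 0.974 mV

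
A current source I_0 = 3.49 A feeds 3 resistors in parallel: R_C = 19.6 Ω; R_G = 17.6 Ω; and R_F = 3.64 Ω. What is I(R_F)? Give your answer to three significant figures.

ΣG = 1/19.6 + 1/17.6 + 1/3.64 = 0.3826.
By the current-divider rule, I = I_0 · G_k/ΣG = 3.49 × 0.7181 = 2.506 A.

I ≈ 2.51 A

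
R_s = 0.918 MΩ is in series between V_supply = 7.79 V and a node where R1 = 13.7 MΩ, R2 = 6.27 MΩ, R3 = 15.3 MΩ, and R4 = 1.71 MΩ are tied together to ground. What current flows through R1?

I ≈ 0.314 µA

Equivalent of the parallel group: R_p = 1.133 MΩ.
V_A = 7.79 × 1.133/2.051 = 4.303 V.
I(R1) = V_A / R1 = 4.303/13.7 = 0.3141 µA.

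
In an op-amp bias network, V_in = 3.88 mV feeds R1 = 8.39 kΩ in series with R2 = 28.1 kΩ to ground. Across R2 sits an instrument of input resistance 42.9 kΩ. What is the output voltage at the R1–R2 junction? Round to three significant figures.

R2 ‖ R_L = (28.1 × 42.9)/(28.1 + 42.9) = 16.98 kΩ.
Voltage divider with the loaded lower leg: V_out = 3.88 × 16.98/(8.39 + 16.98) = 3.88 × 0.6693 = 2.597 mV.
(Unloaded it would be 2.99 mV; the load pulls it down.)

V_out ≈ 2.60 mV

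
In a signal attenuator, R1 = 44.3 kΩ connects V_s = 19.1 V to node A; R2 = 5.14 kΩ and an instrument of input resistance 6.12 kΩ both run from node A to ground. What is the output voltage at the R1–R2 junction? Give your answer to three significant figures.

R2 ‖ R_L = (5.14 × 6.12)/(5.14 + 6.12) = 2.794 kΩ.
Now apply the divider: V_out = 19.1 × 0.05932 = 1.133 V.

V_out ≈ 1.13 V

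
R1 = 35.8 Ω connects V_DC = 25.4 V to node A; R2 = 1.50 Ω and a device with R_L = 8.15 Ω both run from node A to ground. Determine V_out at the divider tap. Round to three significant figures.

The load sits in parallel with R2, giving an effective lower resistance R2' = R2·R_L/(R2+R_L) = 1.267 Ω.
Then V_out = V_DC · R2'/(R1 + R2') = 25.4 × 1.267/37.07 = 0.8681 V.
(Unloaded it would be 1.02 V; the load pulls it down.)

V_out ≈ 0.868 V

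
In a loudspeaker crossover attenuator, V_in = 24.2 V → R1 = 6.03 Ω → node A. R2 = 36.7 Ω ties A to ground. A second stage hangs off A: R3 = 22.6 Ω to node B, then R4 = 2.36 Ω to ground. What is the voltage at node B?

V_B ≈ 1.63 V

Looking into the second stage from A: R3 + R4 = 24.96 Ω appears in parallel with R2.
Effective lower resistance at A: R2 ‖ 24.96 = 14.86 Ω.
V_A = 24.2 × 14.86/(6.03 + 14.86) = 17.21 V.
Stage 2 is unloaded, so V_B = V_A · R4/(R3+R4) = 17.21 × 2.36/24.96 = 1.628 V.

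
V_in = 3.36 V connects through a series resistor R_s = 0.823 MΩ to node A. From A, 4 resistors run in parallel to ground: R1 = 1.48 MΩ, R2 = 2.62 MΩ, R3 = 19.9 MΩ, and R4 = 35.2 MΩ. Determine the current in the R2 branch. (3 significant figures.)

Combine the parallel branches: R_p = (1/1.48 + 1/2.62 + 1/19.9 + 1/35.2)⁻¹ = 0.8803 MΩ.
V_A = 3.36 × 0.8803/1.703 = 1.736 V.
Branch current I = V_A/R2 = 1.736/2.62 = 0.6628 µA.
(Check via current divider: I_total = 1.973 µA; share G_k/ΣG = 0.3360 → same result.)

I ≈ 0.663 µA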